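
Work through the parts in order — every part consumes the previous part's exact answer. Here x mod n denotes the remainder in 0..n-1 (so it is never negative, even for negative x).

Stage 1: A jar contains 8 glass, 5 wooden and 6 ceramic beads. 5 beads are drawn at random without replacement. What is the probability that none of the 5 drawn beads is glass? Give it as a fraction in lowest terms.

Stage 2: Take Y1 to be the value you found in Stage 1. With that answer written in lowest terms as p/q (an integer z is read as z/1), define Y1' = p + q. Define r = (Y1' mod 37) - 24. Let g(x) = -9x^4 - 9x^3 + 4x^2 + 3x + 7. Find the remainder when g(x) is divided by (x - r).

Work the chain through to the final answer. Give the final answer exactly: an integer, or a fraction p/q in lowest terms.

Stage 1: total draws C(19,5) = 11628; favorable C(11,5) = 462; P = 77/1938; answer 77/1938
Stage 2: Y1 = 77/1938; threaded value p + q = 2015; r = -7; remainder = value at the root: -9*(-7)^4 - 9*(-7)^3 + 4*(-7)^2 + 3*(-7)^1 + 7 = (-21609) + (3087) + (196) + (-21) + (7) = -18340; answer -18340

-18340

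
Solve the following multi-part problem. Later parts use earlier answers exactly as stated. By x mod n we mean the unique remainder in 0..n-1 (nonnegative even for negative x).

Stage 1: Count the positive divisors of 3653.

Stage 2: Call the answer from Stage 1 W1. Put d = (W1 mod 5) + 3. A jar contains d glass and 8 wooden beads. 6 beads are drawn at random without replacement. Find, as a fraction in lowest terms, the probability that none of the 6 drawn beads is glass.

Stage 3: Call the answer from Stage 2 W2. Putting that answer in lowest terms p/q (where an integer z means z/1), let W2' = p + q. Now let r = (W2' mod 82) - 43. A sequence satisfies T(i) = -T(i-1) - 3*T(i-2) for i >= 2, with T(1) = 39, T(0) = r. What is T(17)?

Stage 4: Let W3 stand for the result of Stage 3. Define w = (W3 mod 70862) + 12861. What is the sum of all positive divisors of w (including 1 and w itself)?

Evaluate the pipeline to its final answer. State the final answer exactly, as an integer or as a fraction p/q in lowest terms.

Stage 1: 3653 = 13 * 281; number of divisors = (1+1) * (1+1) = 4; answer 4
Stage 2: W1 = 4; d = 7; total draws C(15,6) = 5005; favorable C(8,6) = 28; P = 4/715; answer 4/715
Stage 3: W2 = 4/715; threaded value p + q = 719; r = 20; T(2) = -1*(39) - 3*(20) = -99; iterating: T(2)=-99, T(3)=-18, T(4)=315, T(5)=-261, T(6)=-684, T(7)=1467, T(8)=585, T(9)=-4986, T(10)=3231, T(11)=11727, T(12)=-21420, T(13)=-13761, T(14)=78021, T(15)=-36738, T(16)=-197325, T(17)=307539; answer 307539
Stage 4: W3 = 307539; w = 36952; 36952 = 2^3 * 31 * 149; sigma = (1 + 2 + 4 + 8) * (1 + 31) * (1 + 149) = 15 * 32 * 150 = 72000; answer 72000

72000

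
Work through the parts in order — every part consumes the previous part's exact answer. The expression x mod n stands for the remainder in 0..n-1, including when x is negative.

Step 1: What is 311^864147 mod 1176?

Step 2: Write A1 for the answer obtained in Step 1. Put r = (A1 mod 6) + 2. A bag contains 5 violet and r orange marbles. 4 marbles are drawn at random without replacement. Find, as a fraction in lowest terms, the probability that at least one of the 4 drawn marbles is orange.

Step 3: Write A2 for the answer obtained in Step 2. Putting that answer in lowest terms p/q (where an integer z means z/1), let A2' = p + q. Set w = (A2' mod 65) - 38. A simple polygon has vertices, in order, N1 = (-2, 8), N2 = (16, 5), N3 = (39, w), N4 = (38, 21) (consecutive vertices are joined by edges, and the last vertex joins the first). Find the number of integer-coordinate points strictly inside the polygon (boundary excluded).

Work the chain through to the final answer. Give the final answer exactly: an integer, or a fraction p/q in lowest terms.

810

Step 1: squarings mod 1176: 311^1=311, 311^2=289, 311^4=25, 311^8=625, 311^16=193, 311^32=793, 311^64=865, 311^128=289, 311^256=25, 311^512=625, 311^1024=193, 311^2048=793, 311^4096=865, 311^8192=289, 311^16384=25, 311^32768=625, 311^65536=193, 311^131072=793, 311^262144=865, 311^524288=289; 311^864147 = 311^1 * 311^2 * 311^16 * 311^128 * 311^256 * 311^512 * 311^1024 * 311^2048 * 311^8192 * 311^65536 * 311^262144 * 311^524288 = 671 (mod 1176); answer 671
Step 2: A1 = 671; r = 7; total draws C(12,4) = 495; complement C(5,4) = 5; favorable 495 - 5 = 490; P = 98/99; answer 98/99
Step 3: A2 = 98/99; threaded value p + q = 197; w = -36; cross terms: (-2*5 - 16*8)=-138, (16*-36 - 39*5)=-771, (39*21 - 38*-36)=2187, (38*8 - -2*21)=346; twice the area = |1624| = 1624; area = 812; boundary points = 3 + 1 + 1 + 1 = 6; strictly interior points = area - boundary/2 + 1 = 810; answer 810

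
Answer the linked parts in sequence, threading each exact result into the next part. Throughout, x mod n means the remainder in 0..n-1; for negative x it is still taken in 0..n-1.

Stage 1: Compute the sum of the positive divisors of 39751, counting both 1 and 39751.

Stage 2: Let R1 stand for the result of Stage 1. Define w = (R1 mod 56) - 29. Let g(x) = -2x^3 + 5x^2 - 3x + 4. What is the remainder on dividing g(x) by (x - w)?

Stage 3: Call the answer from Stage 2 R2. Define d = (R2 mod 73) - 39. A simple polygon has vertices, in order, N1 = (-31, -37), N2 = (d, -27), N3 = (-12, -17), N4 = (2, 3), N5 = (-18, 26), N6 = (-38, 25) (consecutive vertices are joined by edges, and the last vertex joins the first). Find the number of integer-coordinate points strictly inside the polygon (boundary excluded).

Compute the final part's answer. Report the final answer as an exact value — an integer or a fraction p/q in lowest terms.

1585

Stage 1: 39751 = 127 * 313; sigma = (1 + 127) * (1 + 313) = 128 * 314 = 40192; answer 40192
Stage 2: R1 = 40192; w = 11; remainder = value at the root: -2*(11)^3 + 5*(11)^2 - 3*(11)^1 + 4 = (-2662) + (605) + (-33) + (4) = -2086; answer -2086
Stage 3: R2 = -2086; d = -8; cross terms: (-31*-27 - -8*-37)=541, (-8*-17 - -12*-27)=-188, (-12*3 - 2*-17)=-2, (2*26 - -18*3)=106, (-18*25 - -38*26)=538, (-38*-37 - -31*25)=2181; twice the area = |3176| = 3176; area = 1588; boundary points = 1 + 2 + 2 + 1 + 1 + 1 = 8; strictly interior points = area - boundary/2 + 1 = 1585; answer 1585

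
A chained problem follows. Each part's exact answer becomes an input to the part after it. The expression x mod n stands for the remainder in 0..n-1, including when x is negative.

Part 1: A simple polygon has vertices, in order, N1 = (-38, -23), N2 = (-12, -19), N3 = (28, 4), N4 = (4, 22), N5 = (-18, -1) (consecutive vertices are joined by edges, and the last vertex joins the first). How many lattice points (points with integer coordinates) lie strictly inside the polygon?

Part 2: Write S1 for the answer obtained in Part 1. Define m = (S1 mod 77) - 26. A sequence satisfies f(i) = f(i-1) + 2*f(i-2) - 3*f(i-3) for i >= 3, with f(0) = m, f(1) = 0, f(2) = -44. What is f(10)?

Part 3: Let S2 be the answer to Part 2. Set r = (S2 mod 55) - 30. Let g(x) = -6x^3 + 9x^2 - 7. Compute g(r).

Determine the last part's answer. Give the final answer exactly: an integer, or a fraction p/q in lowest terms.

3641

Part 1: cross terms: (-38*-19 - -12*-23)=446, (-12*4 - 28*-19)=484, (28*22 - 4*4)=600, (4*-1 - -18*22)=392, (-18*-23 - -38*-1)=376; twice the area = |2298| = 2298; area = 1149; boundary points = 2 + 1 + 6 + 1 + 2 = 12; strictly interior points = area - boundary/2 + 1 = 1144; answer 1144
Part 2: S1 = 1144; m = 40; f(3) = 1*(-44) + 2*(0) - 3*(40) = -164; iterating: f(3)=-164, f(4)=-252, f(5)=-448, f(6)=-460, f(7)=-600, f(8)=-176, f(9)=4, f(10)=1452; answer 1452
Part 3: S2 = 1452; r = -8; -6*(-8)^3 + 9*(-8)^2 - 7 = (3072) + (576) + (-7) = 3641; answer 3641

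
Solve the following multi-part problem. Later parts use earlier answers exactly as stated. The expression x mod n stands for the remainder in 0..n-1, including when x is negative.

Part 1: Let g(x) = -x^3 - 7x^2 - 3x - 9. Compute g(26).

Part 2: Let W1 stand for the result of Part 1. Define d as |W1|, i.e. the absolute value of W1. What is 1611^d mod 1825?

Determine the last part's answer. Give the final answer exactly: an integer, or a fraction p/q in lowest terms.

Part 1: -1*(26)^3 - 7*(26)^2 - 3*(26)^1 - 9 = (-17576) + (-4732) + (-78) + (-9) = -22395; answer -22395
Part 2: W1 = -22395; d = 22395; squarings mod 1825: 1611^1=1611, 1611^2=171, 1611^4=41, 1611^8=1681, 1611^16=661, 1611^32=746, 1611^64=1716, 1611^128=931, 1611^256=1711, 1611^512=221, 1611^1024=1391, 1611^2048=381, 1611^4096=986, 1611^8192=1296, 1611^16384=616; 1611^22395 = 1611^1 * 1611^2 * 1611^8 * 1611^16 * 1611^32 * 1611^64 * 1611^256 * 1611^512 * 1611^1024 * 1611^4096 * 1611^16384 = 1001 (mod 1825); answer 1001

1001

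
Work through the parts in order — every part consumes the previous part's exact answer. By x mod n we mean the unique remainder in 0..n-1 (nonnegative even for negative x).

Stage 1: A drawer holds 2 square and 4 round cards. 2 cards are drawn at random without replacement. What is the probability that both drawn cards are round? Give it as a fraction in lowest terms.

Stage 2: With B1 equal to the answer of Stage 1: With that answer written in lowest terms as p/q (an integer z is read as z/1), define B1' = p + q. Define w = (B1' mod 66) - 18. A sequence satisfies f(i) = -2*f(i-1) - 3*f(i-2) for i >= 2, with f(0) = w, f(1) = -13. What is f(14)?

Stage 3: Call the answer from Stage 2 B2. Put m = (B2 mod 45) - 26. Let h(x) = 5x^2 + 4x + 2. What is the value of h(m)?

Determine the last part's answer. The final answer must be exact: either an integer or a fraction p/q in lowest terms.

1187

Stage 1: total draws C(6,2) = 15; favorable C(4,2) = 6; P = 2/5; answer 2/5
Stage 2: B1 = 2/5; threaded value p + q = 7; w = -11; f(2) = -2*(-13) - 3*(-11) = 59; iterating: f(2)=59, f(3)=-79, f(4)=-19, f(5)=275, f(6)=-493, f(7)=161, f(8)=1157, f(9)=-2797, f(10)=2123, f(11)=4145, f(12)=-14659, f(13)=16883, f(14)=10211; answer 10211
Stage 3: B2 = 10211; m = 15; 5*(15)^2 + 4*(15)^1 + 2 = (1125) + (60) + (2) = 1187; answer 1187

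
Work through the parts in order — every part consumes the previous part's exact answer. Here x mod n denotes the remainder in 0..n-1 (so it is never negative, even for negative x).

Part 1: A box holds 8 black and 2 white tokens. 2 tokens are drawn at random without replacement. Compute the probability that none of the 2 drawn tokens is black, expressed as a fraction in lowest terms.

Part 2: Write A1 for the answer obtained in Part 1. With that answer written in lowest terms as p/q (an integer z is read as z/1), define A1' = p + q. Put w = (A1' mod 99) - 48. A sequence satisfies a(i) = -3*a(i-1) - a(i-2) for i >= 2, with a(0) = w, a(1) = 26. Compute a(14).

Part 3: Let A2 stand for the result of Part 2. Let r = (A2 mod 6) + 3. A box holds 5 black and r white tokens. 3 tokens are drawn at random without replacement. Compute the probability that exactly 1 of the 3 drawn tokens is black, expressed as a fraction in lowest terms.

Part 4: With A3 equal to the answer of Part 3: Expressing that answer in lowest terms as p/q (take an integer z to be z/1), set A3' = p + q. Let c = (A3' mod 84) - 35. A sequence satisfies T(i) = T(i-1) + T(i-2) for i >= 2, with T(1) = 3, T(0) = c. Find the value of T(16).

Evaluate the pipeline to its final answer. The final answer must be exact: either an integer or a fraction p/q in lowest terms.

Part 1: total draws C(10,2) = 45; favorable C(2,2) = 1; P = 1/45; answer 1/45
Part 2: A1 = 1/45; threaded value p + q = 46; w = -2; a(2) = -3*(26) - 1*(-2) = -76; iterating: a(2)=-76, a(3)=202, a(4)=-530, a(5)=1388, a(6)=-3634, a(7)=9514, a(8)=-24908, a(9)=65210, a(10)=-170722, a(11)=446956, a(12)=-1170146, a(13)=3063482, a(14)=-8020300; answer -8020300
Part 3: A2 = -8020300; r = 5; total draws C(10,3) = 120; favorable C(5,1)*C(5,2) = 50; P = 5/12; answer 5/12
Part 4: A3 = 5/12; threaded value p + q = 17; c = -18; T(2) = 1*(3) + 1*(-18) = -15; iterating: T(2)=-15, T(3)=-12, T(4)=-27, T(5)=-39, T(6)=-66, T(7)=-105, T(8)=-171, T(9)=-276, T(10)=-447, T(11)=-723, T(12)=-1170, T(13)=-1893, T(14)=-3063, T(15)=-4956, T(16)=-8019; answer -8019

-8019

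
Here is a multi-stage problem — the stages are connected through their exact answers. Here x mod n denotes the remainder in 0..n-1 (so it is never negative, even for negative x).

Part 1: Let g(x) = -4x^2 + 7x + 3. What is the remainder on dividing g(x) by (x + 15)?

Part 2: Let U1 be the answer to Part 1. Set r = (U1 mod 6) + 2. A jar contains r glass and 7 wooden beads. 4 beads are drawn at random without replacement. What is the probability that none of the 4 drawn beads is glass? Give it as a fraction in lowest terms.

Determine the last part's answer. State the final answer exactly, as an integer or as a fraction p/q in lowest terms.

Part 1: remainder = value at the root: -4*(-15)^2 + 7*(-15)^1 + 3 = (-900) + (-105) + (3) = -1002; answer -1002
Part 2: U1 = -1002; r = 2; total draws C(9,4) = 126; favorable C(7,4) = 35; P = 5/18; answer 5/18

5/18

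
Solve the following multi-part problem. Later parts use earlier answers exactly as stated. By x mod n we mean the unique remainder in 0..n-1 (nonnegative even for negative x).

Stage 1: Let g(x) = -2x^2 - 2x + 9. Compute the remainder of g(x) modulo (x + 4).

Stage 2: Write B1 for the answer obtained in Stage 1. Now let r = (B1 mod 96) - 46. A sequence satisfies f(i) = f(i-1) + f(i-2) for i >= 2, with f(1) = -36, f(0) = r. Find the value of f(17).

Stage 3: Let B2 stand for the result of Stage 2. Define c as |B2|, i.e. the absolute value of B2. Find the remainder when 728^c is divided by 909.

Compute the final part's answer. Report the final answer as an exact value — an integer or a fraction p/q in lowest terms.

215

Stage 1: remainder = value at the root: -2*(-4)^2 - 2*(-4)^1 + 9 = (-32) + (8) + (9) = -15; answer -15
Stage 2: B1 = -15; r = 35; f(2) = 1*(-36) + 1*(35) = -1; iterating: f(2)=-1, f(3)=-37, f(4)=-38, f(5)=-75, f(6)=-113, f(7)=-188, f(8)=-301, f(9)=-489, f(10)=-790, f(11)=-1279, f(12)=-2069, f(13)=-3348, f(14)=-5417, f(15)=-8765, f(16)=-14182, f(17)=-22947; answer -22947
Stage 3: B2 = -22947; c = 22947; squarings mod 909: 728^1=728, 728^2=37, 728^4=460, 728^8=712, 728^16=631, 728^32=19, 728^64=361, 728^128=334, 728^256=658, 728^512=280, 728^1024=226, 728^2048=172, 728^4096=496, 728^8192=586, 728^16384=703; 728^22947 = 728^1 * 728^2 * 728^32 * 728^128 * 728^256 * 728^2048 * 728^4096 * 728^16384 = 215 (mod 909); answer 215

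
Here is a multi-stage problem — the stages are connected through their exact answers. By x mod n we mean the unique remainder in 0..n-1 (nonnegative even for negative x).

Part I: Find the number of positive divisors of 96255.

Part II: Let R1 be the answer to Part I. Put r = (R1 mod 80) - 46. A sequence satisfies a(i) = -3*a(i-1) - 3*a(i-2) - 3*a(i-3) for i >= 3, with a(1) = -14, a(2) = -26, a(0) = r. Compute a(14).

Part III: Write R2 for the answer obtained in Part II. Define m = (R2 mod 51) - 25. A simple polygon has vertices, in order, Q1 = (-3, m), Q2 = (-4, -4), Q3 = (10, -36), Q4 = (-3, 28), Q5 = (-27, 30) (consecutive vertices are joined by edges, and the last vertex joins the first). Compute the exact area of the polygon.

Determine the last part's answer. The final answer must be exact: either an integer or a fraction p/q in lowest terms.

539

Part I: 96255 = 3^3 * 5 * 23 * 31; number of divisors = (3+1) * (1+1) * (1+1) * (1+1) = 32; answer 32
Part II: R1 = 32; r = -14; a(3) = -3*(-26) - 3*(-14) - 3*(-14) = 162; iterating: a(3)=162, a(4)=-366, a(5)=690, a(6)=-1458, a(7)=3402, a(8)=-7902, a(9)=17874, a(10)=-40122, a(11)=90450, a(12)=-204606, a(13)=462834, a(14)=-1046034; answer -1046034
Part III: R2 = -1046034; m = 2; cross terms: (-3*-4 - -4*2)=20, (-4*-36 - 10*-4)=184, (10*28 - -3*-36)=172, (-3*30 - -27*28)=666, (-27*2 - -3*30)=36; twice the area = |1078| = 1078; area = 539; answer 539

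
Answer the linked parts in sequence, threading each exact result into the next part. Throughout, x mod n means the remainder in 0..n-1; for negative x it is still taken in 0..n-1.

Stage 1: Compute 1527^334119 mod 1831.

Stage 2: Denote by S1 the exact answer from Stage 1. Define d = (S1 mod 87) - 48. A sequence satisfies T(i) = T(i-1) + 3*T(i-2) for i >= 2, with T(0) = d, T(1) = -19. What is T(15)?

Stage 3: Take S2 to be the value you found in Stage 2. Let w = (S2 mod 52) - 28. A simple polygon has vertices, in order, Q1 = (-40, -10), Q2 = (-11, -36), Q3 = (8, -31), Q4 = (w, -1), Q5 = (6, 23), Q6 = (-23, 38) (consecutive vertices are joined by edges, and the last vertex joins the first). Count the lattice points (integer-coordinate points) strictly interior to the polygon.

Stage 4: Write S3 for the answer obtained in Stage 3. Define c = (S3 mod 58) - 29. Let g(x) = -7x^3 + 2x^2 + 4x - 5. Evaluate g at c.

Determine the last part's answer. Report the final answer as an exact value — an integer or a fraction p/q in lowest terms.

Stage 1: squarings mod 1831: 1527^1=1527, 1527^2=866, 1527^4=1077, 1527^8=906, 1527^16=548, 1527^32=20, 1527^64=400, 1527^128=703, 1527^256=1670, 1527^512=287, 1527^1024=1805, 1527^2048=676, 1527^4096=1057, 1527^8192=339, 1527^16384=1399, 1527^32768=1693, 1527^65536=734, 1527^131072=442, 1527^262144=1278; 1527^334119 = 1527^1 * 1527^2 * 1527^4 * 1527^32 * 1527^256 * 1527^2048 * 1527^4096 * 1527^65536 * 1527^262144 = 734 (mod 1831); answer 734
Stage 2: S1 = 734; d = -10; T(2) = 1*(-19) + 3*(-10) = -49; iterating: T(2)=-49, T(3)=-106, T(4)=-253, T(5)=-571, T(6)=-1330, T(7)=-3043, T(8)=-7033, T(9)=-16162, T(10)=-37261, T(11)=-85747, T(12)=-197530, T(13)=-454771, T(14)=-1047361, T(15)=-2411674; answer -2411674
Stage 3: S2 = -2411674; w = 6; cross terms: (-40*-36 - -11*-10)=1330, (-11*-31 - 8*-36)=629, (8*-1 - 6*-31)=178, (6*23 - 6*-1)=144, (6*38 - -23*23)=757, (-23*-10 - -40*38)=1750; twice the area = |4788| = 4788; area = 2394; boundary points = 1 + 1 + 2 + 24 + 1 + 1 = 30; strictly interior points = area - boundary/2 + 1 = 2380; answer 2380
Stage 4: S3 = 2380; c = -27; -7*(-27)^3 + 2*(-27)^2 + 4*(-27)^1 - 5 = (137781) + (1458) + (-108) + (-5) = 139126; answer 139126

139126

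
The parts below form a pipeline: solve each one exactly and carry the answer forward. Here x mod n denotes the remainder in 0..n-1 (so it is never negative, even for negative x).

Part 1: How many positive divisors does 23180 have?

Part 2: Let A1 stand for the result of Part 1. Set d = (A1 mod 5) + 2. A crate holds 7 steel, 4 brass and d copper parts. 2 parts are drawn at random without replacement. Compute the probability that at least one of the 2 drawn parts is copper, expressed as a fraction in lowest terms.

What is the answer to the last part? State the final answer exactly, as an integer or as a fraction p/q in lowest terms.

Part 1: 23180 = 2^2 * 5 * 19 * 61; number of divisors = (2+1) * (1+1) * (1+1) * (1+1) = 24; answer 24
Part 2: A1 = 24; d = 6; total draws C(17,2) = 136; complement C(11,2) = 55; favorable 136 - 55 = 81; P = 81/136; answer 81/136

81/136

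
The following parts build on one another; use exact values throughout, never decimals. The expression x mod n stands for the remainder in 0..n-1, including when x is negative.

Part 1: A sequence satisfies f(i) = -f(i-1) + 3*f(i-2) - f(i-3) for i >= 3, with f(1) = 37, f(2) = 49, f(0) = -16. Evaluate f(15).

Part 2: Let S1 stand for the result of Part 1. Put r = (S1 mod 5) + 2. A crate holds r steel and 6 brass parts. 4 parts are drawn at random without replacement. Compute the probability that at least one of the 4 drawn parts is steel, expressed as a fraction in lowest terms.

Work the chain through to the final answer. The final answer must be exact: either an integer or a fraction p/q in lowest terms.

21/22

Part 1: f(3) = -1*(49) + 3*(37) - 1*(-16) = 78; iterating: f(3)=78, f(4)=32, f(5)=153, f(6)=-135, f(7)=562, f(8)=-1120, f(9)=2941, f(10)=-6863, f(11)=16806, f(12)=-40336, f(13)=97617, f(14)=-235431, f(15)=568618; answer 568618
Part 2: S1 = 568618; r = 5; total draws C(11,4) = 330; complement C(6,4) = 15; favorable 330 - 15 = 315; P = 21/22; answer 21/22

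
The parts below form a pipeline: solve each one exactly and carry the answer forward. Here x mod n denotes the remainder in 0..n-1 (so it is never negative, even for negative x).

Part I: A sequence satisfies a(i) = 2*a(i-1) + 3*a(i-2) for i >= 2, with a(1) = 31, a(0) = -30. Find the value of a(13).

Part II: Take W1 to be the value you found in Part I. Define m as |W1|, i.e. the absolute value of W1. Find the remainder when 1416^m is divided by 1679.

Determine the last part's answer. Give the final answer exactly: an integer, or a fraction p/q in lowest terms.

823

Part I: a(2) = 2*(31) + 3*(-30) = -28; iterating: a(2)=-28, a(3)=37, a(4)=-10, a(5)=91, a(6)=152, a(7)=577, a(8)=1610, a(9)=4951, a(10)=14732, a(11)=44317, a(12)=132830, a(13)=398611; answer 398611
Part II: W1 = 398611; m = 398611; squarings mod 1679: 1416^1=1416, 1416^2=330, 1416^4=1444, 1416^8=1497, 1416^16=1223, 1416^32=1419, 1416^64=440, 1416^128=515, 1416^256=1622, 1416^512=1570, 1416^1024=128, 1416^2048=1273, 1416^4096=294, 1416^8192=807, 1416^16384=1476, 1416^32768=913, 1416^65536=785, 1416^131072=32, 1416^262144=1024; 1416^398611 = 1416^1 * 1416^2 * 1416^16 * 1416^256 * 1416^1024 * 1416^4096 * 1416^131072 * 1416^262144 = 823 (mod 1679); answer 823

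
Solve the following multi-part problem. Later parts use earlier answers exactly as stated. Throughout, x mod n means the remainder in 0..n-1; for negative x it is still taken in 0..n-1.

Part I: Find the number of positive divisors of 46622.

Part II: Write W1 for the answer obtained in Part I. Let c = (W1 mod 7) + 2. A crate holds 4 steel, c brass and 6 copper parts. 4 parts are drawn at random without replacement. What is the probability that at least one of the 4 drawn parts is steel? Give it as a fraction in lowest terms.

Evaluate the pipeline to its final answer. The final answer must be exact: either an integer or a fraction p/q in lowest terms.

265/364

Part I: 46622 = 2 * 23311; number of divisors = (1+1) * (1+1) = 4; answer 4
Part II: W1 = 4; c = 6; total draws C(16,4) = 1820; complement C(12,4) = 495; favorable 1820 - 495 = 1325; P = 265/364; answer 265/364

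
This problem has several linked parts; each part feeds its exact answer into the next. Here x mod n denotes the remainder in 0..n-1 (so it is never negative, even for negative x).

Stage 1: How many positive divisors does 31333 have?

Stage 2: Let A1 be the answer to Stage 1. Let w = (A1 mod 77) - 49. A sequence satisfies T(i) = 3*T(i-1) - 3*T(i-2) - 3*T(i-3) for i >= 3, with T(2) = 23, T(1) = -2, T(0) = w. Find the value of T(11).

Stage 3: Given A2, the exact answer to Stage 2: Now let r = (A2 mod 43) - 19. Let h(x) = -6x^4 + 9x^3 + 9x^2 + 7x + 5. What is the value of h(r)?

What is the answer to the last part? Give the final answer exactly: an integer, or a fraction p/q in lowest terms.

-716808

Stage 1: 31333 is prime, so its only divisors are 1 and 31333; count = 2; answer 2
Stage 2: A1 = 2; w = -47; T(3) = 3*(23) - 3*(-2) - 3*(-47) = 216; iterating: T(3)=216, T(4)=585, T(5)=1038, T(6)=711, T(7)=-2736, T(8)=-13455, T(9)=-34290, T(10)=-54297, T(11)=-19656; answer -19656
Stage 3: A2 = -19656; r = 19; -6*(19)^4 + 9*(19)^3 + 9*(19)^2 + 7*(19)^1 + 5 = (-781926) + (61731) + (3249) + (133) + (5) = -716808; answer -716808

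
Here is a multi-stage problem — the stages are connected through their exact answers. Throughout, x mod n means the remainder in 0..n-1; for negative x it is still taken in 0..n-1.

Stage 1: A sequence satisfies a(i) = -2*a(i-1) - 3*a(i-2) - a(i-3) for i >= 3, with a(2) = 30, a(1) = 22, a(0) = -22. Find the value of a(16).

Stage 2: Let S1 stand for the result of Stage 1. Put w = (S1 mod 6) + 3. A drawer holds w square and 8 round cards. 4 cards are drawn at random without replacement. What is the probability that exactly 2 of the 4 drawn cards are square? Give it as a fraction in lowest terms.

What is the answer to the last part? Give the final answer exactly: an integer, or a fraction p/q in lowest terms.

Stage 1: a(3) = -2*(30) - 3*(22) - 1*(-22) = -104; iterating: a(3)=-104, a(4)=96, a(5)=90, a(6)=-364, a(7)=362, a(8)=278, a(9)=-1278, a(10)=1360, a(11)=836, a(12)=-4474, a(13)=5080, a(14)=2426, a(15)=-15618, a(16)=18878; answer 18878
Stage 2: S1 = 18878; w = 5; total draws C(13,4) = 715; favorable C(5,2)*C(8,2) = 280; P = 56/143; answer 56/143

56/143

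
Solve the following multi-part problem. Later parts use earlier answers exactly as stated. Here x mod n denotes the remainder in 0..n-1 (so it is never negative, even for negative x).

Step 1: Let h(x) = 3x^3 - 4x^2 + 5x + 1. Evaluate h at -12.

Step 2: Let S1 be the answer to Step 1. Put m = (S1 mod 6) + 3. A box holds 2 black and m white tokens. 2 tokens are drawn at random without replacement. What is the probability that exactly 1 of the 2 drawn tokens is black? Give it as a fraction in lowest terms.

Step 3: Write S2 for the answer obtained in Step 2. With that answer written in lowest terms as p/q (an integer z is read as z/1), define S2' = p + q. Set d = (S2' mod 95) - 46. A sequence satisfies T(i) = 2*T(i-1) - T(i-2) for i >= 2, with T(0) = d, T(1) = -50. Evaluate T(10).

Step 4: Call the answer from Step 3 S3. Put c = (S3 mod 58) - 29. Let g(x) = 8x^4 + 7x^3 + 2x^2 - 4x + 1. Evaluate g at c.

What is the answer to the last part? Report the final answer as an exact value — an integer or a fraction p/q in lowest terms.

Step 1: 3*(-12)^3 - 4*(-12)^2 + 5*(-12)^1 + 1 = (-5184) + (-576) + (-60) + (1) = -5819; answer -5819
Step 2: S1 = -5819; m = 4; total draws C(6,2) = 15; favorable C(2,1)*C(4,1) = 8; P = 8/15; answer 8/15
Step 3: S2 = 8/15; threaded value p + q = 23; d = -23; T(2) = 2*(-50) - 1*(-23) = -77; iterating: T(2)=-77, T(3)=-104, T(4)=-131, T(5)=-158, T(6)=-185, T(7)=-212, T(8)=-239, T(9)=-266, T(10)=-293; answer -293
Step 4: S3 = -293; c = 26; 8*(26)^4 + 7*(26)^3 + 2*(26)^2 - 4*(26)^1 + 1 = (3655808) + (123032) + (1352) + (-104) + (1) = 3780089; answer 3780089

3780089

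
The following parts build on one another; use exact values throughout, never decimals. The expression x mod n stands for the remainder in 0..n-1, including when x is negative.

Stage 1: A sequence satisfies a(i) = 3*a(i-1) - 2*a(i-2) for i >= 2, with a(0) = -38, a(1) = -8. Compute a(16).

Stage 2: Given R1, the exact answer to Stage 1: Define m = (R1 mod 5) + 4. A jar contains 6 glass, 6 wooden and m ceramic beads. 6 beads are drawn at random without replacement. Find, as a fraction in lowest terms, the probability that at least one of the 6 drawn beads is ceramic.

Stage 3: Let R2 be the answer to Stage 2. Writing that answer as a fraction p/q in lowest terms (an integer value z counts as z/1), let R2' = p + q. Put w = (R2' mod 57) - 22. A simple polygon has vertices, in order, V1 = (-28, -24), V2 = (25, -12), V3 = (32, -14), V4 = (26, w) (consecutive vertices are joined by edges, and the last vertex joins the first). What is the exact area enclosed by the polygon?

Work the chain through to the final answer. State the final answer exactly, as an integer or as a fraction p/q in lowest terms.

Stage 1: a(2) = 3*(-8) - 2*(-38) = 52; iterating: a(2)=52, a(3)=172, a(4)=412, a(5)=892, a(6)=1852, a(7)=3772, a(8)=7612, a(9)=15292, a(10)=30652, a(11)=61372, a(12)=122812, a(13)=245692, a(14)=491452, a(15)=982972, a(16)=1966012; answer 1966012
Stage 2: R1 = 1966012; m = 6; total draws C(18,6) = 18564; complement C(12,6) = 924; favorable 18564 - 924 = 17640; P = 210/221; answer 210/221
Stage 3: R2 = 210/221; threaded value p + q = 431; w = 10; cross terms: (-28*-12 - 25*-24)=936, (25*-14 - 32*-12)=34, (32*10 - 26*-14)=684, (26*-24 - -28*10)=-344; twice the area = |1310| = 1310; area = 655; answer 655

655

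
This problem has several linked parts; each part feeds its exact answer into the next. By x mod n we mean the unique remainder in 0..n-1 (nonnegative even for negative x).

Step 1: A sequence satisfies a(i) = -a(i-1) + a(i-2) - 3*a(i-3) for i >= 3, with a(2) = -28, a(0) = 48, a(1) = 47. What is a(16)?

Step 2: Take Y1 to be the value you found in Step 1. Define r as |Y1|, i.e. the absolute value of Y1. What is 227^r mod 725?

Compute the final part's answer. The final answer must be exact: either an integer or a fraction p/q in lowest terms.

Step 1: a(3) = -1*(-28) + 1*(47) - 3*(48) = -69; iterating: a(3)=-69, a(4)=-100, a(5)=115, a(6)=-8, a(7)=423, a(8)=-776, a(9)=1223, a(10)=-3268, a(11)=6819, a(12)=-13756, a(13)=30379, a(14)=-64592, a(15)=136239, a(16)=-291968; answer -291968
Step 2: Y1 = -291968; r = 291968; squarings mod 725: 227^1=227, 227^2=54, 227^4=16, 227^8=256, 227^16=286, 227^32=596, 227^64=691, 227^128=431, 227^256=161, 227^512=546, 227^1024=141, 227^2048=306, 227^4096=111, 227^8192=721, 227^16384=16, 227^32768=256, 227^65536=286, 227^131072=596, 227^262144=691; 227^291968 = 227^128 * 227^1024 * 227^4096 * 227^8192 * 227^16384 * 227^262144 = 181 (mod 725); answer 181

181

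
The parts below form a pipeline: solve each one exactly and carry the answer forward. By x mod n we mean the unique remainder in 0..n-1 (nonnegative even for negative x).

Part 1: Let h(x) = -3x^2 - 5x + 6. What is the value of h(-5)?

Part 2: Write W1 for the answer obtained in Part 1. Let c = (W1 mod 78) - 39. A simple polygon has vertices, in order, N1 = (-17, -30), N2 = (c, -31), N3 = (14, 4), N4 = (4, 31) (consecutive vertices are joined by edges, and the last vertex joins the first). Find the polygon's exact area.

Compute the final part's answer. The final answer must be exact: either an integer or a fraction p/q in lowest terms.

Part 1: -3*(-5)^2 - 5*(-5)^1 + 6 = (-75) + (25) + (6) = -44; answer -44
Part 2: W1 = -44; c = -5; cross terms: (-17*-31 - -5*-30)=377, (-5*4 - 14*-31)=414, (14*31 - 4*4)=418, (4*-30 - -17*31)=407; twice the area = |1616| = 1616; area = 808; answer 808

808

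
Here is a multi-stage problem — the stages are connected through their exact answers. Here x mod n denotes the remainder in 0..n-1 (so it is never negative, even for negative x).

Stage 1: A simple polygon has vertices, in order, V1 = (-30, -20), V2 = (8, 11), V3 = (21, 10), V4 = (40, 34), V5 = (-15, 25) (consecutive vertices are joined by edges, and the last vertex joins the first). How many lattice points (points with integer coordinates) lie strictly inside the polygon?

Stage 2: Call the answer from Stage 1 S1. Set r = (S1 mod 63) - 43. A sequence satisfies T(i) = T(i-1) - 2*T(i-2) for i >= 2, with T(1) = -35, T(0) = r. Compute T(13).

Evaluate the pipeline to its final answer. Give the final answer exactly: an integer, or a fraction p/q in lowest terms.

Stage 1: cross terms: (-30*11 - 8*-20)=-170, (8*10 - 21*11)=-151, (21*34 - 40*10)=314, (40*25 - -15*34)=1510, (-15*-20 - -30*25)=1050; twice the area = |2553| = 2553; area = 2553/2; boundary points = 1 + 1 + 1 + 1 + 15 = 19; strictly interior points = area - boundary/2 + 1 = 1268; answer 1268
Stage 2: S1 = 1268; r = -35; T(2) = 1*(-35) - 2*(-35) = 35; iterating: T(2)=35, T(3)=105, T(4)=35, T(5)=-175, T(6)=-245, T(7)=105, T(8)=595, T(9)=385, T(10)=-805, T(11)=-1575, T(12)=35, T(13)=3185; answer 3185

3185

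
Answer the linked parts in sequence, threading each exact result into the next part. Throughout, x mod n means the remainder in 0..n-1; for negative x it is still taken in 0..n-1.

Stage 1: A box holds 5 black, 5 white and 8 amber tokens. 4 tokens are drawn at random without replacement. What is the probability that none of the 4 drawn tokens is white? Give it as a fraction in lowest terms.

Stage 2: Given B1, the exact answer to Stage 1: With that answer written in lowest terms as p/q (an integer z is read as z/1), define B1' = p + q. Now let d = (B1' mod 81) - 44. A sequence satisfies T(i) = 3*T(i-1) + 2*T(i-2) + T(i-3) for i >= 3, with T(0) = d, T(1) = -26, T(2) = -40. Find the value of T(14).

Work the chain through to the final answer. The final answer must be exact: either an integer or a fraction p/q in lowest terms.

Stage 1: total draws C(18,4) = 3060; favorable C(13,4) = 715; P = 143/612; answer 143/612
Stage 2: B1 = 143/612; threaded value p + q = 755; d = -18; T(3) = 3*(-40) + 2*(-26) + 1*(-18) = -190; iterating: T(3)=-190, T(4)=-676, T(5)=-2448, T(6)=-8886, T(7)=-32230, T(8)=-116910, T(9)=-424076, T(10)=-1538278, T(11)=-5579896, T(12)=-20240320, T(13)=-73419030, T(14)=-266317626; answer -266317626

-266317626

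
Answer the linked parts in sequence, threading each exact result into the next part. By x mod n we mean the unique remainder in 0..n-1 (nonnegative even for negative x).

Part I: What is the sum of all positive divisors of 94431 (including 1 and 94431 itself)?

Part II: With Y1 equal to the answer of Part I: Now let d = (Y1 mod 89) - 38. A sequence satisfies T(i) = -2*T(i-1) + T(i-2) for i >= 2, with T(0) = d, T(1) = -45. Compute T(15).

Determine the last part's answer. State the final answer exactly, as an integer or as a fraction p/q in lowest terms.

Part I: 94431 = 3 * 31477; sigma = (1 + 3) * (1 + 31477) = 4 * 31478 = 125912; answer 125912
Part II: Y1 = 125912; d = 28; T(2) = -2*(-45) + 1*(28) = 118; iterating: T(2)=118, T(3)=-281, T(4)=680, T(5)=-1641, T(6)=3962, T(7)=-9565, T(8)=23092, T(9)=-55749, T(10)=134590, T(11)=-324929, T(12)=784448, T(13)=-1893825, T(14)=4572098, T(15)=-11038021; answer -11038021

-11038021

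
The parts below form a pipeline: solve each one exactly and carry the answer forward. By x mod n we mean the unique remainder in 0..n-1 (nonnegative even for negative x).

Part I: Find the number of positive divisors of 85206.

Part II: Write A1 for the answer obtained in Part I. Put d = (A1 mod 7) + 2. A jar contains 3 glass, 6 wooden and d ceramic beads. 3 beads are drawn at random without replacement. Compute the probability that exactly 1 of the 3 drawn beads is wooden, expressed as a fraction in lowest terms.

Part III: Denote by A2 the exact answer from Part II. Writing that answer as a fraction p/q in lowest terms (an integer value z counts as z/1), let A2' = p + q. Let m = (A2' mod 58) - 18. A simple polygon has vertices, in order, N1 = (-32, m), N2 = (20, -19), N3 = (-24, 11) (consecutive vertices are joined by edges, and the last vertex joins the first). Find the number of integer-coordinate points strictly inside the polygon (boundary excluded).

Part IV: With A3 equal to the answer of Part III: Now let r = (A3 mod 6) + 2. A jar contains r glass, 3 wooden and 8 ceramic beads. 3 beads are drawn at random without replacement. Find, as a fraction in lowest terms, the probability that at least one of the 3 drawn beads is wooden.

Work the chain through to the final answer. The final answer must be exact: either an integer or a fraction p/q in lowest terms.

361/816

Part I: 85206 = 2 * 3 * 11 * 1291; number of divisors = (1+1) * (1+1) * (1+1) * (1+1) = 16; answer 16
Part II: A1 = 16; d = 4; total draws C(13,3) = 286; favorable C(6,1)*C(7,2) = 126; P = 63/143; answer 63/143
Part III: A2 = 63/143; threaded value p + q = 206; m = 14; cross terms: (-32*-19 - 20*14)=328, (20*11 - -24*-19)=-236, (-24*14 - -32*11)=16; twice the area = |108| = 108; area = 54; boundary points = 1 + 2 + 1 = 4; strictly interior points = area - boundary/2 + 1 = 53; answer 53
Part IV: A3 = 53; r = 7; total draws C(18,3) = 816; complement C(15,3) = 455; favorable 816 - 455 = 361; P = 361/816; answer 361/816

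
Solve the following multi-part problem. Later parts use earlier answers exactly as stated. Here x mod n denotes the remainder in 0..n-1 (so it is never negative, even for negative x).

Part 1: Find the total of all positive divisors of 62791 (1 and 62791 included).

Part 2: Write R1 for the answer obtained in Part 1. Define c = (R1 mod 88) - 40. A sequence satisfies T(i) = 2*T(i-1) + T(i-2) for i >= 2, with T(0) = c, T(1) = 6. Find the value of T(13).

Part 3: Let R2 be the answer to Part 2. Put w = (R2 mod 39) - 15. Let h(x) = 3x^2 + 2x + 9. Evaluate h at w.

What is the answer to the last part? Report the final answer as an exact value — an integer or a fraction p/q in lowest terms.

Part 1: 62791 is prime, so its only divisors are 1 and 62791; sigma = 1 + 62791 = 62792; answer 62792
Part 2: R1 = 62792; c = 8; T(2) = 2*(6) + 1*(8) = 20; iterating: T(2)=20, T(3)=46, T(4)=112, T(5)=270, T(6)=652, T(7)=1574, T(8)=3800, T(9)=9174, T(10)=22148, T(11)=53470, T(12)=129088, T(13)=311646; answer 311646
Part 3: R2 = 311646; w = 21; 3*(21)^2 + 2*(21)^1 + 9 = (1323) + (42) + (9) = 1374; answer 1374

1374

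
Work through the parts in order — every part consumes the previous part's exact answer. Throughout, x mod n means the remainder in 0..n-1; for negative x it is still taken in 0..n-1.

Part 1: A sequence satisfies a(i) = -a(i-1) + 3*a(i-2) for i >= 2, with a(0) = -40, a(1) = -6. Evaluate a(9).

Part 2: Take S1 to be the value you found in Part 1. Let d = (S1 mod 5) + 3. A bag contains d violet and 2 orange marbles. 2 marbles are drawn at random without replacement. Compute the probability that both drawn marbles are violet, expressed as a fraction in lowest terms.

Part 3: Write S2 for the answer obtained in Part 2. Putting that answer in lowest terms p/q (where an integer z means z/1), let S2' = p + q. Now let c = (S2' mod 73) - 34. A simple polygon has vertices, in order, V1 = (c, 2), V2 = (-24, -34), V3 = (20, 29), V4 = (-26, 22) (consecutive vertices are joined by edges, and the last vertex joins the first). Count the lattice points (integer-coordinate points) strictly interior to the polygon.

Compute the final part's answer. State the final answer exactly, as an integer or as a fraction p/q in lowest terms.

669

Part 1: a(2) = -1*(-6) + 3*(-40) = -114; iterating: a(2)=-114, a(3)=96, a(4)=-438, a(5)=726, a(6)=-2040, a(7)=4218, a(8)=-10338, a(9)=22992; answer 22992
Part 2: S1 = 22992; d = 5; total draws C(7,2) = 21; favorable C(5,2) = 10; P = 10/21; answer 10/21
Part 3: S2 = 10/21; threaded value p + q = 31; c = -3; cross terms: (-3*-34 - -24*2)=150, (-24*29 - 20*-34)=-16, (20*22 - -26*29)=1194, (-26*2 - -3*22)=14; twice the area = |1342| = 1342; area = 671; boundary points = 3 + 1 + 1 + 1 = 6; strictly interior points = area - boundary/2 + 1 = 669; answer 669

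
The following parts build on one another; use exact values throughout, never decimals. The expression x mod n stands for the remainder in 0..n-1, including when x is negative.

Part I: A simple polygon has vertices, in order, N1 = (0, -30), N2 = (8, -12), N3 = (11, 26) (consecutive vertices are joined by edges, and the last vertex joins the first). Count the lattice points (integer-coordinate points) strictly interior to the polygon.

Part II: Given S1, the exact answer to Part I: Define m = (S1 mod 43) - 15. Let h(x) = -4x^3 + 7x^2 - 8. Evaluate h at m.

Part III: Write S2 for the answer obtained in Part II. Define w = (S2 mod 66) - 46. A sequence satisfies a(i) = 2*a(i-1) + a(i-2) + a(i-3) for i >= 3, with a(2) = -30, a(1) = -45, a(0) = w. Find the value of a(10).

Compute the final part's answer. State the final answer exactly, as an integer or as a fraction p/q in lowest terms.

-79610

Part I: cross terms: (0*-12 - 8*-30)=240, (8*26 - 11*-12)=340, (11*-30 - 0*26)=-330; twice the area = |250| = 250; area = 125; boundary points = 2 + 1 + 1 = 4; strictly interior points = area - boundary/2 + 1 = 124; answer 124
Part II: S1 = 124; m = 23; -4*(23)^3 + 7*(23)^2 - 8 = (-48668) + (3703) + (-8) = -44973; answer -44973
Part III: S2 = -44973; w = -7; a(3) = 2*(-30) + 1*(-45) + 1*(-7) = -112; iterating: a(3)=-112, a(4)=-299, a(5)=-740, a(6)=-1891, a(7)=-4821, a(8)=-12273, a(9)=-31258, a(10)=-79610; answer -79610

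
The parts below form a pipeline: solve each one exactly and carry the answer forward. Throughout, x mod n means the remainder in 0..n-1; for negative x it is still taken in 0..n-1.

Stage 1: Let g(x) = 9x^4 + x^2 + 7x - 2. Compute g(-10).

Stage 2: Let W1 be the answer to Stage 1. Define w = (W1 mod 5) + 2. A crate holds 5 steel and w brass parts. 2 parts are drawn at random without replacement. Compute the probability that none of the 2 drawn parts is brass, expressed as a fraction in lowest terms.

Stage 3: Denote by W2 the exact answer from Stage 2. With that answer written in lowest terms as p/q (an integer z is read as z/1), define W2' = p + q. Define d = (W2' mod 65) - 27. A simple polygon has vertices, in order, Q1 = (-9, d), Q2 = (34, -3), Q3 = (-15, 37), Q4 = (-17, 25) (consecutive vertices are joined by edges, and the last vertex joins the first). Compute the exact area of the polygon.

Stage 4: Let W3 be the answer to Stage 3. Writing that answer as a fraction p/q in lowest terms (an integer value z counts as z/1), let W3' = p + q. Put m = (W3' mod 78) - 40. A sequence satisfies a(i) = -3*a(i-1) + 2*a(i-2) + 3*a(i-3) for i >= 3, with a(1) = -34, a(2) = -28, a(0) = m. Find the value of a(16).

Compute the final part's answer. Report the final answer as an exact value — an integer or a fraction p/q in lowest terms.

-358168040

Stage 1: 9*(-10)^4 + 1*(-10)^2 + 7*(-10)^1 - 2 = (90000) + (100) + (-70) + (-2) = 90028; answer 90028
Stage 2: W1 = 90028; w = 5; total draws C(10,2) = 45; favorable C(5,2) = 10; P = 2/9; answer 2/9
Stage 3: W2 = 2/9; threaded value p + q = 11; d = -16; cross terms: (-9*-3 - 34*-16)=571, (34*37 - -15*-3)=1213, (-15*25 - -17*37)=254, (-17*-16 - -9*25)=497; twice the area = |2535| = 2535; area = 2535/2; answer 2535/2
Stage 4: W3 = 2535/2; threaded value p + q = 2537; m = 1; a(3) = -3*(-28) + 2*(-34) + 3*(1) = 19; iterating: a(3)=19, a(4)=-215, a(5)=599, a(6)=-2170, a(7)=7063, a(8)=-23732, a(9)=78812, a(10)=-262711, a(11)=874561, a(12)=-2912669, a(13)=9698996, a(14)=-32298643, a(15)=107555914, a(16)=-358168040; answer -358168040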